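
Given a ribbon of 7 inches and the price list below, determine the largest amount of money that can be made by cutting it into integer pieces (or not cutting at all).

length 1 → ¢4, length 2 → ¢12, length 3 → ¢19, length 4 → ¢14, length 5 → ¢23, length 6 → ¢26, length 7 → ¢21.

Build v[k] bottom-up: v[k] = max over allowed piece i of (p[i] + v[k−i]).
v[1] = 4
v[2] = 12
v[3] = 19
v[4] = 24  (first piece 2, then v[2]=12)
v[5] = 31  (first piece 2, then v[3]=19)
v[6] = 38  (first piece 3, then v[3]=19)
v[7] = 43  (first piece 2, then v[5]=31)
One optimal cutting: 3 + 2 + 2 → ¢19 + ¢12 + ¢12 = ¢43.

43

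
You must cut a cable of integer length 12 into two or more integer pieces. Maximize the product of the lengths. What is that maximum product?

81

Define f[k] = max over 1≤i<k of i · max(k−i, f[k−i]); the inner max lets the remainder stay uncut if that's better.
Small cases: f[2]=1, f[3]=2, f[4]=4, f[5]=6.
f[6] = max(1×6, 2×4, 3×3, 4×2, 5×1) = 9
f[7] = max(1×9, 2×6, 3×4, 4×3, 5×2, 6×1) = 12
f[8] = max(1×12, 2×9, 3×6, …, 6×2, 7×1) = 18
f[9] = max(1×18, 2×12, 3×9, …, 7×2, 8×1) = 27
f[10] = max(1×27, 2×18, 3×12, …, 8×2, 9×1) = 36
f[11] = max(1×36, 2×27, 3×18, …, 9×2, 10×1) = 54
f[12] = max(1×54, 2×36, 3×27, …, 10×2, 11×1) = 81
One optimal split: 3 + 3 + 3 + 3; product 3×3×3×3 = 81.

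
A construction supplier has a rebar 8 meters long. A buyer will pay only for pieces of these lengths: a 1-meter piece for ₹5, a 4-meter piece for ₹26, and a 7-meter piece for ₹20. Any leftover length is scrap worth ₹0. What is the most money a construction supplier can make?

Build f[k] bottom-up: f[k] = max over allowed piece i of (p[i] + f[k−i]).
f[1] = 5
f[2] = 10  (first piece 1, then f[1]=5)
f[3] = 15  (first piece 1, then f[2]=10)
f[4] = 26
f[5] = 31  (first piece 1, then f[4]=26)
f[6] = 36  (first piece 1, then f[5]=31)
f[7] = 41  (first piece 1, then f[6]=36)
f[8] = 52  (first piece 4, then f[4]=26)
One optimal cutting: 4 + 4 → ₹52.

52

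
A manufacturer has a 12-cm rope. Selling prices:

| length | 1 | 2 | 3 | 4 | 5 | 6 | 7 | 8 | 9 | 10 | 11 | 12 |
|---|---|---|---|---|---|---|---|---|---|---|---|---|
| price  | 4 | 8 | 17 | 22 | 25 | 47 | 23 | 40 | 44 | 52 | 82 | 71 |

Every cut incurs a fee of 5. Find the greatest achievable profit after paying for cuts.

89

Let r[k] be the best obtainable value from length k. For each k, try every first piece i and keep the best of price[i] + r[k−i] minus the 5 cut fee when i<k.
r[1] = 4
r[2] = max(4+4-5, 8+0) = 8
r[3] = max(4+8-5, 8+4-5, 17+0) = 17
r[4] = max(4+17-5, 8+8-5, 17+4-5, 22+0) = 22
r[5] = max(4+22-5, 8+17-5, 17+8-5, 22+4-5, 25+0) = 25
r[6] = max(4+25-5, 8+22-5, 17+17-5, 22+8-5, 25+4-5, 47+0) = 47
r[7] = max(4+47-5, 8+25-5, 17+22-5, …, 47+4-5, 23+0) = 46
r[8] = max(4+46-5, 8+47-5, 17+25-5, …, 23+4-5, 40+0) = 50
r[9] = max(4+50-5, 8+46-5, 17+47-5, …, 40+4-5, 44+0) = 59
r[10] = max(4+59-5, 8+50-5, 17+46-5, …, 44+4-5, 52+0) = 64
r[11] = max(4+64-5, 8+59-5, 17+50-5, …, 52+4-5, 82+0) = 82
r[12] = max(4+82-5, 8+64-5, 17+59-5, …, 82+4-5, 71+0) = 89
One optimal plan: pieces 6 + 6 (1 cut) → 94 − 5 = 89.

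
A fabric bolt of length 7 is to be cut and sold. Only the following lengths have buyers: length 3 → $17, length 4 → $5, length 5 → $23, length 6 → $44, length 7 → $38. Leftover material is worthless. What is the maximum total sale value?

44

Let best[k] be the best obtainable value from length k. For each k, try every first piece i and keep the best of price[i] + best[k−i].
best[1] = 0
best[2] = 0
best[3] = 17
best[4] = max(17+0, 5+0) = 17
best[5] = max(17+0, 5+0, 23+0) = 23
best[6] = max(17+17, 5+0, 23+0, 44+0) = 44
best[7] = max(17+17, 5+17, 23+0, 44+0, 38+0) = 44
One optimal cutting: pieces 6 with 1 yard of scrap → $44.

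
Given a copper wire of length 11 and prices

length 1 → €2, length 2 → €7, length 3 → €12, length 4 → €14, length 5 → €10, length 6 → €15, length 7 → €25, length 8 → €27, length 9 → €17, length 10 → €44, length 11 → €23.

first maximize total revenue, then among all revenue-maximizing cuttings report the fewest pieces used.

2

Consider every possible first cut. r[k] is the best of p[i]+r[k−i] over all sellable i≤k.
r[1] = 2
r[2] = max(2+2, 7+0) = 7
r[3] = max(2+7, 7+2, 12+0) = 12
r[4] = max(2+12, 7+7, 12+2, 14+0) = 14
r[5] = max(2+14, 7+12, 12+7, 14+2, 10+0) = 19
r[6] = max(2+19, 7+14, 12+12, 14+7, 10+2, 15+0) = 24
r[7] = max(2+24, 7+19, 12+14, …, 15+2, 25+0) = 26
r[8] = max(2+26, 7+24, 12+19, …, 25+2, 27+0) = 31
r[9] = max(2+31, 7+26, 12+24, …, 27+2, 17+0) = 36
r[10] = max(2+36, 7+31, 12+26, …, 17+2, 44+0) = 44
r[11] = max(2+44, 7+36, 12+31, …, 44+2, 23+0) = 46
Maximum revenue is €46.
Now minimize piece count subject to staying optimal: for each k, pieces[k] = 1 + min over i with p[i]+r[k−i]=r[k] of pieces[k−i].
pieces[8] = 3
pieces[9] = 3
pieces[10] = 1
pieces[11] = 2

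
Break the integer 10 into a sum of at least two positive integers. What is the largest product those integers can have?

Fill g[k] for k=2..10: at each k try every first piece i and multiply by the better of (k−i) uncut or g[k−i].
Small cases: g[2]=1, g[3]=2, g[4]=4.
g[5] = max(1*4, 2*3, 3*2, 4*1) = 6
g[6] = max(1*6, 2*4, 3*3, 4*2, 5*1) = 9
g[7] = max(1*9, 2*6, 3*4, 4*3, 5*2, 6*1) = 12
g[8] = max(1*12, 2*9, 3*6, …, 6*2, 7*1) = 18
g[9] = max(1*18, 2*12, 3*9, …, 7*2, 8*1) = 27
g[10] = max(1*27, 2*18, 3*12, …, 8*2, 9*1) = 36
One optimal split: 3 + 3 + 2 + 2; product 3*3*2*2 = 36.

36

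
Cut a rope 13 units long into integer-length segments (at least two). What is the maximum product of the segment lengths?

Let m[k] be the best product for length k (with at least one cut). For each first piece i, the rest contributes max(k−i, m[k−i]).
m[2] = 1*max(1,0) = 1*1 = 1
m[3] = 1*max(2,1) = 1*2 = 2
m[4] = 2*max(2,1) = 2*2 = 4
m[5] = 2*max(3,2) = 2*3 = 6
m[6] = 3*max(3,2) = 3*3 = 9
m[7] = 2*max(5,6) = 2*6 = 12
m[8] = 2*max(6,9) = 2*9 = 18
m[9] = 3*max(6,9) = 3*9 = 27
m[10] = 2*max(8,18) = 2*18 = 36
m[11] = 2*max(9,27) = 2*27 = 54
m[12] = 3*max(9,27) = 3*27 = 81
m[13] = 2*max(11,54) = 2*54 = 108
One optimal split: 3 + 3 + 3 + 2 + 2; product 3*3*3*2*2 = 108.

108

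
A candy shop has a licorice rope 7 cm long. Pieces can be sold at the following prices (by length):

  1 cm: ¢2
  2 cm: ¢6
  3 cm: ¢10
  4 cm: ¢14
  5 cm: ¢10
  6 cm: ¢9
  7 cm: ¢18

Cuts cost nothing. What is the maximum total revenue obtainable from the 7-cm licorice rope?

Build best[k] bottom-up: best[k] = max over allowed piece i of (p[i] + best[k−i]).
best[1] = 2
best[2] = max(2+2, 6+0) = 6
best[3] = max(2+6, 6+2, 10+0) = 10
best[4] = max(2+10, 6+6, 10+2, 14+0) = 14
best[5] = max(2+14, 6+10, 10+6, 14+2, 10+0) = 16
best[6] = max(2+16, 6+14, 10+10, 14+6, 10+2, 9+0) = 20
best[7] = max(2+20, 6+16, 10+14, …, 9+2, 18+0) = 24
One optimal cutting: 4 + 3 → ¢14 + ¢10 = ¢24.

24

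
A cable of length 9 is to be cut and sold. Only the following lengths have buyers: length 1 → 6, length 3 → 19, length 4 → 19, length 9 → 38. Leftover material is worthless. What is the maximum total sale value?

57

Build f[k] bottom-up: f[k] = max over allowed piece i of (p[i] + f[k−i]).
f[1] = 6
f[2] = 12  (first piece 1, then f[1]=6)
f[3] = max(6+12, 19+0) = 19
f[4] = max(6+19, 19+6, 19+0) = 25
f[5] = max(6+25, 19+12, 19+6) = 31
f[6] = max(6+31, 19+19, 19+12) = 38
f[7] = max(6+38, 19+25, 19+19) = 44
f[8] = max(6+44, 19+31, 19+25) = 50
f[9] = max(6+50, 19+38, 19+31, 38+0) = 57
One optimal cutting: 3 + 3 + 3 → 57.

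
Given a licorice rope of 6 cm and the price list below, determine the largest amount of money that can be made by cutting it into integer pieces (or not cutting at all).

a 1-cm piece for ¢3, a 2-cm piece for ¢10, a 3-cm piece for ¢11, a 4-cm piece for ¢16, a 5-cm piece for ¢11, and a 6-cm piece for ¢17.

Build R[k] bottom-up: R[k] = max over allowed piece i of (p[i] + R[k−i]).
R[1] = 3
R[2] = 10
R[3] = 13  (first piece 1, then R[2]=10)
R[4] = 20  (first piece 2, then R[2]=10)
R[5] = 23  (first piece 1, then R[4]=20)
R[6] = 30  (first piece 2, then R[4]=20)
One optimal cutting: 2 + 2 + 2 → ¢10 + ¢10 + ¢10 = ¢30.

30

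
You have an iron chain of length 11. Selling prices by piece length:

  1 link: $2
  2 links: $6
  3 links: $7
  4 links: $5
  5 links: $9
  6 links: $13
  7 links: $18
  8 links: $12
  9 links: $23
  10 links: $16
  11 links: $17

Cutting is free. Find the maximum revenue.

32

Build v[k] bottom-up: v[k] = max over allowed piece i of (p[i] + v[k−i]).
v[1] = 2
v[2] = max(2+2, 6+0) = 6
v[3] = max(2+6, 6+2, 7+0) = 8
v[4] = max(2+8, 6+6, 7+2, 5+0) = 12
v[5] = max(2+12, 6+8, 7+6, 5+2, 9+0) = 14
v[6] = max(2+14, 6+12, 7+8, 5+6, 9+2, 13+0) = 18
v[7] = max(2+18, 6+14, 7+12, …, 13+2, 18+0) = 20
v[8] = max(2+20, 6+18, 7+14, …, 18+2, 12+0) = 24
v[9] = max(2+24, 6+20, 7+18, …, 12+2, 23+0) = 26
v[10] = max(2+26, 6+24, 7+20, …, 23+2, 16+0) = 30
v[11] = max(2+30, 6+26, 7+24, …, 16+2, 17+0) = 32
One optimal cutting: 2 + 2 + 2 + 2 + 2 + 1 → $6 + $6 + $6 + $6 + $6 + $2 = $32.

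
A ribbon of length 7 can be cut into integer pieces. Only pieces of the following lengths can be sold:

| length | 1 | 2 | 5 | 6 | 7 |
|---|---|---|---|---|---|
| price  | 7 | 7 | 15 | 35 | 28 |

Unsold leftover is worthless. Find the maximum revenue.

49

Let best[k] be the best obtainable value from length k. For each k, try every first piece i and keep the best of price[i] + best[k−i].
best[1] = 7
best[2] = max(7+7, 7+0) = 14
best[3] = max(7+14, 7+7) = 21
best[4] = max(7+21, 7+14) = 28
best[5] = max(7+28, 7+21, 15+0) = 35
best[6] = max(7+35, 7+28, 15+7, 35+0) = 42
best[7] = max(7+42, 7+35, 15+14, 35+7, 28+0) = 49
One optimal cutting: 1 + 1 + 1 + 1 + 1 + 1 + 1 → ¢49.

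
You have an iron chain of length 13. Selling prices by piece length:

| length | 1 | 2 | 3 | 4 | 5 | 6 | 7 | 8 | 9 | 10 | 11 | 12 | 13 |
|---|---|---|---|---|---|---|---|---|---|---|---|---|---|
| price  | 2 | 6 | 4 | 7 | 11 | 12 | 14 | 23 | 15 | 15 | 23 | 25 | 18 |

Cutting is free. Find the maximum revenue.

Let best[k] be the best obtainable value from length k. For each k, try every first piece i and keep the best of price[i] + best[k−i].
best[1] = 2
best[2] = max(2+2, 6+0) = 6
best[3] = max(2+6, 6+2, 4+0) = 8
best[4] = max(2+8, 6+6, 4+2, 7+0) = 12
best[5] = max(2+12, 6+8, 4+6, 7+2, 11+0) = 14
best[6] = max(2+14, 6+12, 4+8, 7+6, 11+2, 12+0) = 18
best[7] = max(2+18, 6+14, 4+12, …, 12+2, 14+0) = 20
best[8] = max(2+20, 6+18, 4+14, …, 14+2, 23+0) = 24
best[9] = max(2+24, 6+20, 4+18, …, 23+2, 15+0) = 26
best[10] = max(2+26, 6+24, 4+20, …, 15+2, 15+0) = 30
best[11] = max(2+30, 6+26, 4+24, …, 15+2, 23+0) = 32
best[12] = max(2+32, 6+30, 4+26, …, 23+2, 25+0) = 36
best[13] = max(2+36, 6+32, 4+30, …, 25+2, 18+0) = 38
One optimal cutting: 2 + 2 + 2 + 2 + 2 + 2 + 1 → $6 + $6 + $6 + $6 + $6 + $6 + $2 = $38.

38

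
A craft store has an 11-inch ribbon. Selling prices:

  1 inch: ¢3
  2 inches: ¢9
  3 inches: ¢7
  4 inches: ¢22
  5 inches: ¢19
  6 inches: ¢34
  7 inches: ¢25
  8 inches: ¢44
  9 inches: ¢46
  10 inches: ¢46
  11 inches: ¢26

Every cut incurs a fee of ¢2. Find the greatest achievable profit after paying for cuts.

Consider every possible first cut. r[k] is the best of p[i]+r[k−i] over all sellable i≤k, charging 2 whenever i<k.
r[1] = 3
r[2] = max(3+3-2, 9+0) = 9
r[3] = max(3+9-2, 9+3-2, 7+0) = 10
r[4] = max(3+10-2, 9+9-2, 7+3-2, 22+0) = 22
r[5] = max(3+22-2, 9+10-2, 7+9-2, 22+3-2, 19+0) = 23
r[6] = max(3+23-2, 9+22-2, 7+10-2, 22+9-2, 19+3-2, 34+0) = 34
r[7] = max(3+34-2, 9+23-2, 7+22-2, …, 34+3-2, 25+0) = 35
r[8] = max(3+35-2, 9+34-2, 7+23-2, …, 25+3-2, 44+0) = 44
r[9] = max(3+44-2, 9+35-2, 7+34-2, …, 44+3-2, 46+0) = 46
r[10] = max(3+46-2, 9+44-2, 7+35-2, …, 46+3-2, 46+0) = 54
r[11] = max(3+54-2, 9+46-2, 7+44-2, …, 46+3-2, 26+0) = 55
One optimal plan: pieces 6 + 4 + 1 (2 cuts) → ¢59 − ¢4 = ¢55.

55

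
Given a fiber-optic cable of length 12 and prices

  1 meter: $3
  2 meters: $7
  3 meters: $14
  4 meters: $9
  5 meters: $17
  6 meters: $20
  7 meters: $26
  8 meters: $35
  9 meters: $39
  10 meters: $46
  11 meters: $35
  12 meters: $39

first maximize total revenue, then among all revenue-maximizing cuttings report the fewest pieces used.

Consider every possible first cut. r[k] is the best of p[i]+r[k−i] over all sellable i≤k.
r[1] = 3
r[2] = 7
r[3] = 14
r[4] = 17  (first piece 1, then r[3]=14)
r[5] = 21  (first piece 2, then r[3]=14)
r[6] = 28  (first piece 3, then r[3]=14)
r[7] = 31  (first piece 1, then r[6]=28)
r[8] = 35  (first piece 2, then r[6]=28)
r[9] = 42  (first piece 3, then r[6]=28)
r[10] = 46
r[11] = 49  (first piece 1, then r[10]=46)
r[12] = 56  (first piece 3, then r[9]=42)
Maximum revenue is $56.
Now minimize piece count subject to staying optimal: for each k, pieces[k] = 1 + min over i with p[i]+r[k−i]=r[k] of pieces[k−i].
pieces[9] = 3
pieces[10] = 1
pieces[11] = 2
pieces[12] = 4

4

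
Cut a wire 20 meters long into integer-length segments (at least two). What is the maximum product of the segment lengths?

1458

Define g[k] = max over 1≤i<k of i · max(k−i, g[k−i]); the inner max lets the remainder stay uncut if that's better.
Small cases: g[2]=1, g[3]=2, g[4]=4, g[5]=6, g[6]=9, g[7]=12, g[8]=18, g[9]=27, g[10]=36, g[11]=54, g[12]=81, g[13]=108, g[14]=162.
g[15] = 3*max(12,81) = 3*81 = 243
g[16] = 2*max(14,162) = 2*162 = 324
g[17] = 2*max(15,243) = 2*243 = 486
g[18] = 3*max(15,243) = 3*243 = 729
g[19] = 2*max(17,486) = 2*486 = 972
g[20] = 2*max(18,729) = 2*729 = 1458
One optimal split: 3 + 3 + 3 + 3 + 3 + 3 + 2; product 3*3*3*3*3*3*2 = 1458.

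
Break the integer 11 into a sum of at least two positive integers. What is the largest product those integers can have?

Define f[k] = max over 1≤i<k of i · max(k−i, f[k−i]); the inner max lets the remainder stay uncut if that's better.
Small cases: f[2]=1, f[3]=2, f[4]=4, f[5]=6, f[6]=9.
f[7] = 2*max(5,6) = 2*6 = 12
f[8] = 2*max(6,9) = 2*9 = 18
f[9] = 3*max(6,9) = 3*9 = 27
f[10] = 2*max(8,18) = 2*18 = 36
f[11] = 2*max(9,27) = 2*27 = 54
One optimal split: 3 + 3 + 3 + 2; product 3*3*3*2 = 54.

54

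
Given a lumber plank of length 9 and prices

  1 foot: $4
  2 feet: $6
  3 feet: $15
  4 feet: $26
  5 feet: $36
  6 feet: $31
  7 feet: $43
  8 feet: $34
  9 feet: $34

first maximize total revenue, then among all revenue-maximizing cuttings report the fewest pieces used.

2

Consider every possible first cut. r[k] is the best of p[i]+r[k−i] over all sellable i≤k.
r[1] = 4
r[2] = max(4+4, 6+0) = 8
r[3] = max(4+8, 6+4, 15+0) = 15
r[4] = max(4+15, 6+8, 15+4, 26+0) = 26
r[5] = max(4+26, 6+15, 15+8, 26+4, 36+0) = 36
r[6] = max(4+36, 6+26, 15+15, 26+8, 36+4, 31+0) = 40
r[7] = max(4+40, 6+36, 15+26, …, 31+4, 43+0) = 44
r[8] = max(4+44, 6+40, 15+36, …, 43+4, 34+0) = 52
r[9] = max(4+52, 6+44, 15+40, …, 34+4, 34+0) = 62
Maximum revenue is $62.
Now minimize piece count subject to staying optimal: for each k, pieces[k] = 1 + min over i with p[i]+r[k−i]=r[k] of pieces[k−i].
pieces[6] = 2
pieces[7] = 3
pieces[8] = 2
pieces[9] = 2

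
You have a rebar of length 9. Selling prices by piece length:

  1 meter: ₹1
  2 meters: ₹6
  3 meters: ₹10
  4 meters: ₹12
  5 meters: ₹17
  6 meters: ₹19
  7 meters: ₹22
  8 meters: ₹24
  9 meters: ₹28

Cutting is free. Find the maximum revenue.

Consider every possible first cut. r[k] is the best of p[i]+r[k−i] over all sellable i≤k.
r[1] = 1
r[2] = max(1+1, 6+0) = 6
r[3] = max(1+6, 6+1, 10+0) = 10
r[4] = max(1+10, 6+6, 10+1, 12+0) = 12
r[5] = max(1+12, 6+10, 10+6, 12+1, 17+0) = 17
r[6] = max(1+17, 6+12, 10+10, 12+6, 17+1, 19+0) = 20
r[7] = max(1+20, 6+17, 10+12, …, 19+1, 22+0) = 23
r[8] = max(1+23, 6+20, 10+17, …, 22+1, 24+0) = 27
r[9] = max(1+27, 6+23, 10+20, …, 24+1, 28+0) = 30
One optimal cutting: 3 + 3 + 3 → ₹10 + ₹10 + ₹10 = ₹30.

30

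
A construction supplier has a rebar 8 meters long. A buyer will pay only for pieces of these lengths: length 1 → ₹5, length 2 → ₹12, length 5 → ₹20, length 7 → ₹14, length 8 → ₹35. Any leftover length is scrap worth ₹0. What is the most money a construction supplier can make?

48

Let r[k] be the best obtainable value from length k. For each k, try every first piece i and keep the best of price[i] + r[k−i].
r[1] = 5
r[2] = max(5+5, 12+0) = 12
r[3] = max(5+12, 12+5) = 17
r[4] = max(5+17, 12+12) = 24
r[5] = max(5+24, 12+17, 20+0) = 29
r[6] = max(5+29, 12+24, 20+5) = 36
r[7] = max(5+36, 12+29, 20+12, 14+0) = 41
r[8] = max(5+41, 12+36, 20+17, 14+5, 35+0) = 48
One optimal cutting: 2 + 2 + 2 + 2 → ₹48.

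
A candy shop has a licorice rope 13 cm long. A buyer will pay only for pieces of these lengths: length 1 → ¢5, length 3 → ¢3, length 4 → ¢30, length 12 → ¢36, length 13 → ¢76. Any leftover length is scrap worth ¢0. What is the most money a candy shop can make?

Let f[k] be the best obtainable value from length k. For each k, try every first piece i and keep the best of price[i] + f[k−i].
f[1] = 5
f[2] = 10  (first piece 1, then f[1]=5)
f[3] = 15  (first piece 1, then f[2]=10)
f[4] = 30
f[5] = 35  (first piece 1, then f[4]=30)
f[6] = 40  (first piece 1, then f[5]=35)
f[7] = 45  (first piece 1, then f[6]=40)
f[8] = 60  (first piece 4, then f[4]=30)
f[9] = 65  (first piece 1, then f[8]=60)
f[10] = 70  (first piece 1, then f[9]=65)
f[11] = 75  (first piece 1, then f[10]=70)
f[12] = 90  (first piece 4, then f[8]=60)
f[13] = 95  (first piece 1, then f[12]=90)
One optimal cutting: 4 + 4 + 4 + 1 → ¢95.

95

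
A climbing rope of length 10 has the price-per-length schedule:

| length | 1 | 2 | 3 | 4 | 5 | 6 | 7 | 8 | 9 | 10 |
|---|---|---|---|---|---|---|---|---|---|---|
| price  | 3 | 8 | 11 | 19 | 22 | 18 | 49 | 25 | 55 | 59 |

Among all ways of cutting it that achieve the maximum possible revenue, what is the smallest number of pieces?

2

Consider every possible first cut. r[k] is the best of p[i]+r[k−i] over all sellable i≤k.
r[1] = 3
r[2] = max(3+3, 8+0) = 8
r[3] = max(3+8, 8+3, 11+0) = 11
r[4] = max(3+11, 8+8, 11+3, 19+0) = 19
r[5] = max(3+19, 8+11, 11+8, 19+3, 22+0) = 22
r[6] = max(3+22, 8+19, 11+11, 19+8, 22+3, 18+0) = 27
r[7] = max(3+27, 8+22, 11+19, …, 18+3, 49+0) = 49
r[8] = max(3+49, 8+27, 11+22, …, 49+3, 25+0) = 52
r[9] = max(3+52, 8+49, 11+27, …, 25+3, 55+0) = 57
r[10] = max(3+57, 8+52, 11+49, …, 55+3, 59+0) = 60
Maximum revenue is €60.
Now minimize piece count subject to staying optimal: for each k, pieces[k] = 1 + min over i with p[i]+r[k−i]=r[k] of pieces[k−i].
pieces[7] = 1
pieces[8] = 2
pieces[9] = 2
pieces[10] = 2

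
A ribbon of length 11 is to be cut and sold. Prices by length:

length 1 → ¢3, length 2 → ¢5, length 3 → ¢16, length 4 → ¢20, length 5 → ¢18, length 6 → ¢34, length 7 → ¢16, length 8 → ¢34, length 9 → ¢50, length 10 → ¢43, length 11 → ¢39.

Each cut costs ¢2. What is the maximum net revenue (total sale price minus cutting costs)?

53

Consider every possible first cut. r[k] is the best of p[i]+r[k−i] over all sellable i≤k, charging 2 whenever i<k.
r[1] = 3
r[2] = max(3+3-2, 5+0) = 5
r[3] = max(3+5-2, 5+3-2, 16+0) = 16
r[4] = max(3+16-2, 5+5-2, 16+3-2, 20+0) = 20
r[5] = max(3+20-2, 5+16-2, 16+5-2, 20+3-2, 18+0) = 21
r[6] = max(3+21-2, 5+20-2, 16+16-2, 20+5-2, 18+3-2, 34+0) = 34
r[7] = max(3+34-2, 5+21-2, 16+20-2, …, 34+3-2, 16+0) = 35
r[8] = max(3+35-2, 5+34-2, 16+21-2, …, 16+3-2, 34+0) = 38
r[9] = max(3+38-2, 5+35-2, 16+34-2, …, 34+3-2, 50+0) = 50
r[10] = max(3+50-2, 5+38-2, 16+35-2, …, 50+3-2, 43+0) = 52
r[11] = max(3+52-2, 5+50-2, 16+38-2, …, 43+3-2, 39+0) = 53
One optimal plan: pieces 6 + 4 + 1 (2 cuts) → ¢57 − ¢4 = ¢53.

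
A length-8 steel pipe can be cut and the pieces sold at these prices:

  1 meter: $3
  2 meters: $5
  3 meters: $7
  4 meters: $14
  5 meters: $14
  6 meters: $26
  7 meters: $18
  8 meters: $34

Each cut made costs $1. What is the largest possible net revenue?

Consider every possible first cut. v[k] is the best of p[i]+v[k−i] over all sellable i≤k, charging 1 whenever i<k.
v[1] = 3
v[2] = 5  (first piece 1, then v[1]=3)
v[3] = 7  (first piece 1, then v[2]=5)
v[4] = 14
v[5] = 16  (first piece 1, then v[4]=14)
v[6] = 26
v[7] = 28  (first piece 1, then v[6]=26)
v[8] = 34
Best is to make no cuts and sell whole for $34.

34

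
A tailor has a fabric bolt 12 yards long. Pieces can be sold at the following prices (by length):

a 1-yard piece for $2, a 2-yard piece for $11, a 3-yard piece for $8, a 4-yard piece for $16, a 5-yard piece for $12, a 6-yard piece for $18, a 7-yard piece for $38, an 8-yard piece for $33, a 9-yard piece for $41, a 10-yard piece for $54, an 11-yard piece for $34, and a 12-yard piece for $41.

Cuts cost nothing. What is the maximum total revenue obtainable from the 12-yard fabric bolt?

66

Consider every possible first cut. R[k] is the best of p[i]+R[k−i] over all sellable i≤k.
R[1] = 2
R[2] = max(2+2, 11+0) = 11
R[3] = max(2+11, 11+2, 8+0) = 13
R[4] = max(2+13, 11+11, 8+2, 16+0) = 22
R[5] = max(2+22, 11+13, 8+11, 16+2, 12+0) = 24
R[6] = max(2+24, 11+22, 8+13, 16+11, 12+2, 18+0) = 33
R[7] = max(2+33, 11+24, 8+22, …, 18+2, 38+0) = 38
R[8] = max(2+38, 11+33, 8+24, …, 38+2, 33+0) = 44
R[9] = max(2+44, 11+38, 8+33, …, 33+2, 41+0) = 49
R[10] = max(2+49, 11+44, 8+38, …, 41+2, 54+0) = 55
R[11] = max(2+55, 11+49, 8+44, …, 54+2, 34+0) = 60
R[12] = max(2+60, 11+55, 8+49, …, 34+2, 41+0) = 66
One optimal cutting: 2 + 2 + 2 + 2 + 2 + 2 → $11 + $11 + $11 + $11 + $11 + $11 = $66.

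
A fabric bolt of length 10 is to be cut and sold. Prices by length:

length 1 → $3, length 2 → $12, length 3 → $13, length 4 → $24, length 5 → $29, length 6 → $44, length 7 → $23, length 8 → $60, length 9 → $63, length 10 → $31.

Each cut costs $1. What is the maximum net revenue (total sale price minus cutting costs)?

71

Let v[k] be the best obtainable value from length k. For each k, try every first piece i and keep the best of price[i] + v[k−i] minus the 1 cut fee when i<k.
v[1] = 3
v[2] = 12
v[3] = 14  (first piece 1, then v[2]=12)
v[4] = 24
v[5] = 29
v[6] = 44
v[7] = 46  (first piece 1, then v[6]=44)
v[8] = 60
v[9] = 63
v[10] = 71  (first piece 2, then v[8]=60)
One optimal plan: pieces 8 + 2 (1 cut) → $72 − $1 = $71.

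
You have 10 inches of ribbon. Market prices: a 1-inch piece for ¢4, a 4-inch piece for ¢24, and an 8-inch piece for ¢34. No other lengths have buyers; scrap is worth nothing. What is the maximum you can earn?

Build r[k] bottom-up: r[k] = max over allowed piece i of (p[i] + r[k−i]).
r[1] = 4
r[2] = 8  (first piece 1, then r[1]=4)
r[3] = 12  (first piece 1, then r[2]=8)
r[4] = 24
r[5] = 28  (first piece 1, then r[4]=24)
r[6] = 32  (first piece 1, then r[5]=28)
r[7] = 36  (first piece 1, then r[6]=32)
r[8] = 48  (first piece 4, then r[4]=24)
r[9] = 52  (first piece 1, then r[8]=48)
r[10] = 56  (first piece 1, then r[9]=52)
One optimal cutting: 4 + 4 + 1 + 1 → ¢56.

56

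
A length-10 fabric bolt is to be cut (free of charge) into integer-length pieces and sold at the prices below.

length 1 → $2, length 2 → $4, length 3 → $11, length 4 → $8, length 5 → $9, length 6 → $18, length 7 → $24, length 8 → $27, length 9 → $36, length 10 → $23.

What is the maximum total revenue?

38

Build r[k] bottom-up: r[k] = max over allowed piece i of (p[i] + r[k−i]).
r[1] = 2
r[2] = max(2+2, 4+0) = 4
r[3] = max(2+4, 4+2, 11+0) = 11
r[4] = max(2+11, 4+4, 11+2, 8+0) = 13
r[5] = max(2+13, 4+11, 11+4, 8+2, 9+0) = 15
r[6] = max(2+15, 4+13, 11+11, 8+4, 9+2, 18+0) = 22
r[7] = max(2+22, 4+15, 11+13, …, 18+2, 24+0) = 24
r[8] = max(2+24, 4+22, 11+15, …, 24+2, 27+0) = 27
r[9] = max(2+27, 4+24, 11+22, …, 27+2, 36+0) = 36
r[10] = max(2+36, 4+27, 11+24, …, 36+2, 23+0) = 38
One optimal cutting: 9 + 1 → $36 + $2 = $38.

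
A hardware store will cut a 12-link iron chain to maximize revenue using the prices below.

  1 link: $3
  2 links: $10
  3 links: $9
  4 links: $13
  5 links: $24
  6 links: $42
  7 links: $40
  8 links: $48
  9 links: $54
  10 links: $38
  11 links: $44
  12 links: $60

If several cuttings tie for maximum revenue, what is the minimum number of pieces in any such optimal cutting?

Let r[k] be the best obtainable value from length k. For each k, try every first piece i and keep the best of price[i] + r[k−i].
r[1] = 3
r[2] = 10
r[3] = 13  (first piece 1, then r[2]=10)
r[4] = 20  (first piece 2, then r[2]=10)
r[5] = 24
r[6] = 42
r[7] = 45  (first piece 1, then r[6]=42)
r[8] = 52  (first piece 2, then r[6]=42)
r[9] = 55  (first piece 1, then r[8]=52)
r[10] = 62  (first piece 2, then r[8]=52)
r[11] = 66  (first piece 5, then r[6]=42)
r[12] = 84  (first piece 6, then r[6]=42)
Maximum revenue is $84.
Now minimize piece count subject to staying optimal: for each k, pieces[k] = 1 + min over i with p[i]+r[k−i]=r[k] of pieces[k−i].
pieces[9] = 3
pieces[10] = 3
pieces[11] = 2
pieces[12] = 2

2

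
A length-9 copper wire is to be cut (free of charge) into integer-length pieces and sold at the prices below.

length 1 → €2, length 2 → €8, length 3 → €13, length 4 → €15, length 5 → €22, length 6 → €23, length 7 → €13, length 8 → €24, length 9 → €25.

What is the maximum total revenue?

Let r[k] be the best obtainable value from length k. For each k, try every first piece i and keep the best of price[i] + r[k−i].
r[1] = 2
r[2] = max(2+2, 8+0) = 8
r[3] = max(2+8, 8+2, 13+0) = 13
r[4] = max(2+13, 8+8, 13+2, 15+0) = 16
r[5] = max(2+16, 8+13, 13+8, 15+2, 22+0) = 22
r[6] = max(2+22, 8+16, 13+13, 15+8, 22+2, 23+0) = 26
r[7] = max(2+26, 8+22, 13+16, …, 23+2, 13+0) = 30
r[8] = max(2+30, 8+26, 13+22, …, 13+2, 24+0) = 35
r[9] = max(2+35, 8+30, 13+26, …, 24+2, 25+0) = 39
One optimal cutting: 3 + 3 + 3 → €13 + €13 + €13 = €39.

39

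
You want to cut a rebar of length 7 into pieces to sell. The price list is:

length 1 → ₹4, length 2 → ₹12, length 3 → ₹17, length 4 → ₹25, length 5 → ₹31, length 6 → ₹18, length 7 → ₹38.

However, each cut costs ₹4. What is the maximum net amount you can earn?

Consider every possible first cut. v[k] is the best of p[i]+v[k−i] over all sellable i≤k, charging 4 whenever i<k.
v[1] = 4
v[2] = 12
v[3] = 17
v[4] = 25
v[5] = 31
v[6] = 33  (first piece 2, then v[4]=25)
v[7] = 39  (first piece 2, then v[5]=31)
One optimal plan: pieces 5 + 2 (1 cut) → ₹43 − ₹4 = ₹39.

39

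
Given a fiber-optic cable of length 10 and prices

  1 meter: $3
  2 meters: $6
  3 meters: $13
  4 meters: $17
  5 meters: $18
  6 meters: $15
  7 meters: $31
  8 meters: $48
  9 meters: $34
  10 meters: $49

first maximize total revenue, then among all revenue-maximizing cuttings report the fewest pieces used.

Let r[k] be the best obtainable value from length k. For each k, try every first piece i and keep the best of price[i] + r[k−i].
r[1] = 3
r[2] = 6  (first piece 1, then r[1]=3)
r[3] = 13
r[4] = 17
r[5] = 20  (first piece 1, then r[4]=17)
r[6] = 26  (first piece 3, then r[3]=13)
r[7] = 31
r[8] = 48
r[9] = 51  (first piece 1, then r[8]=48)
r[10] = 54  (first piece 1, then r[9]=51)
Maximum revenue is $54.
Now minimize piece count subject to staying optimal: for each k, pieces[k] = 1 + min over i with p[i]+r[k−i]=r[k] of pieces[k−i].
pieces[7] = 1
pieces[8] = 1
pieces[9] = 2
pieces[10] = 2

2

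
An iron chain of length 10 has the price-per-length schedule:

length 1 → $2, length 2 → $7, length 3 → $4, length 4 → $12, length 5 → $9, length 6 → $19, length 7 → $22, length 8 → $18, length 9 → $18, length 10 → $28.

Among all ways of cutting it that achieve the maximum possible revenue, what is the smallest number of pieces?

Build r[k] bottom-up: r[k] = max over allowed piece i of (p[i] + r[k−i]).
r[1] = 2
r[2] = max(2+2, 7+0) = 7
r[3] = max(2+7, 7+2, 4+0) = 9
r[4] = max(2+9, 7+7, 4+2, 12+0) = 14
r[5] = max(2+14, 7+9, 4+7, 12+2, 9+0) = 16
r[6] = max(2+16, 7+14, 4+9, 12+7, 9+2, 19+0) = 21
r[7] = max(2+21, 7+16, 4+14, …, 19+2, 22+0) = 23
r[8] = max(2+23, 7+21, 4+16, …, 22+2, 18+0) = 28
r[9] = max(2+28, 7+23, 4+21, …, 18+2, 18+0) = 30
r[10] = max(2+30, 7+28, 4+23, …, 18+2, 28+0) = 35
Maximum revenue is $35.
Now minimize piece count subject to staying optimal: for each k, pieces[k] = 1 + min over i with p[i]+r[k−i]=r[k] of pieces[k−i].
pieces[7] = 4
pieces[8] = 4
pieces[9] = 5
pieces[10] = 5

5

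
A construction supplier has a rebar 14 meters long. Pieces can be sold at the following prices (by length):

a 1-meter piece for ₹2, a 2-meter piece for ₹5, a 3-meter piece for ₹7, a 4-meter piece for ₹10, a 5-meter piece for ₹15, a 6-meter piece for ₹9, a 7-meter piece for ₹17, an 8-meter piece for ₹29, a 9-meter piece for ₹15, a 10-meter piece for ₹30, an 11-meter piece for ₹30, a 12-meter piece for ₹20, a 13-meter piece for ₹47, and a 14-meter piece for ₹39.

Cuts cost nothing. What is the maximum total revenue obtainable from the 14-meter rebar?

49

Build best[k] bottom-up: best[k] = max over allowed piece i of (p[i] + best[k−i]).
best[1] = 2
best[2] = max(2+2, 5+0) = 5
best[3] = max(2+5, 5+2, 7+0) = 7
best[4] = max(2+7, 5+5, 7+2, 10+0) = 10
best[5] = max(2+10, 5+7, 7+5, 10+2, 15+0) = 15
best[6] = max(2+15, 5+10, 7+7, 10+5, 15+2, 9+0) = 17
best[7] = max(2+17, 5+15, 7+10, …, 9+2, 17+0) = 20
best[8] = max(2+20, 5+17, 7+15, …, 17+2, 29+0) = 29
best[9] = max(2+29, 5+20, 7+17, …, 29+2, 15+0) = 31
best[10] = max(2+31, 5+29, 7+20, …, 15+2, 30+0) = 34
best[11] = max(2+34, 5+31, 7+29, …, 30+2, 30+0) = 36
best[12] = max(2+36, 5+34, 7+31, …, 30+2, 20+0) = 39
best[13] = max(2+39, 5+36, 7+34, …, 20+2, 47+0) = 47
best[14] = max(2+47, 5+39, 7+36, …, 47+2, 39+0) = 49
One optimal cutting: 13 + 1 → ₹47 + ₹2 = ₹49.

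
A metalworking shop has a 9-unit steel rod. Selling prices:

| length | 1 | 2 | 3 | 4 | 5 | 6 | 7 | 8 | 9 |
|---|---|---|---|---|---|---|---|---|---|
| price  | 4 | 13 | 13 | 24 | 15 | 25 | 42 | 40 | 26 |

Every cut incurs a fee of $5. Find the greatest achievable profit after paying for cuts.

50

Build r[k] bottom-up: r[k] = max over allowed piece i of (p[i] + r[k−i]) − 5 per cut.
r[1] = 4
r[2] = max(4+4-5, 13+0) = 13
r[3] = max(4+13-5, 13+4-5, 13+0) = 13
r[4] = max(4+13-5, 13+13-5, 13+4-5, 24+0) = 24
r[5] = max(4+24-5, 13+13-5, 13+13-5, 24+4-5, 15+0) = 23
r[6] = max(4+23-5, 13+24-5, 13+13-5, 24+13-5, 15+4-5, 25+0) = 32
r[7] = max(4+32-5, 13+23-5, 13+24-5, …, 25+4-5, 42+0) = 42
r[8] = max(4+42-5, 13+32-5, 13+23-5, …, 42+4-5, 40+0) = 43
r[9] = max(4+43-5, 13+42-5, 13+32-5, …, 40+4-5, 26+0) = 50
One optimal plan: pieces 7 + 2 (1 cut) → $55 − $5 = $50.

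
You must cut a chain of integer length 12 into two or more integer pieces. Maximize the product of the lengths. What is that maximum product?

Define prod[k] = max over 1≤i<k of i · max(k−i, prod[k−i]); the inner max lets the remainder stay uncut if that's better.
prod[2] = 1*max(1,0) = 1*1 = 1
prod[3] = 1*max(2,1) = 1*2 = 2
prod[4] = 2*max(2,1) = 2*2 = 4
prod[5] = 2*max(3,2) = 2*3 = 6
prod[6] = 3*max(3,2) = 3*3 = 9
prod[7] = 2*max(5,6) = 2*6 = 12
prod[8] = 2*max(6,9) = 2*9 = 18
prod[9] = 3*max(6,9) = 3*9 = 27
prod[10] = 2*max(8,18) = 2*18 = 36
prod[11] = 2*max(9,27) = 2*27 = 54
prod[12] = 3*max(9,27) = 3*27 = 81
One optimal split: 3 + 3 + 3 + 3; product 3*3*3*3 = 81.

81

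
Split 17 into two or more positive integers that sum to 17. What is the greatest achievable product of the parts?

486

Fill prod[k] for k=2..17: at each k try every first piece i and multiply by the better of (k−i) uncut or prod[k−i].
Small cases: prod[2]=1, prod[3]=2, prod[4]=4, prod[5]=6, prod[6]=9, prod[7]=12, prod[8]=18, prod[9]=27, prod[10]=36.
prod[11] = 2×max(9,27) = 2×27 = 54
prod[12] = 3×max(9,27) = 3×27 = 81
prod[13] = 2×max(11,54) = 2×54 = 108
prod[14] = 2×max(12,81) = 2×81 = 162
prod[15] = 3×max(12,81) = 3×81 = 243
prod[16] = 2×max(14,162) = 2×162 = 324
prod[17] = 2×max(15,243) = 2×243 = 486
One optimal split: 3 + 3 + 3 + 3 + 3 + 2; product 3×3×3×3×3×2 = 486.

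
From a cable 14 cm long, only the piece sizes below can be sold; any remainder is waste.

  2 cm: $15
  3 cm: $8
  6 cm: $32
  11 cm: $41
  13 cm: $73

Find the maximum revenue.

105

Let r[k] be the best obtainable value from length k. For each k, try every first piece i and keep the best of price[i] + r[k−i].
r[1] = 0
r[2] = 15
r[3] = max(15+0, 8+0) = 15
r[4] = max(15+15, 8+0) = 30
r[5] = max(15+15, 8+15) = 30
r[6] = max(15+30, 8+15, 32+0) = 45
r[7] = max(15+30, 8+30, 32+0) = 45
r[8] = max(15+45, 8+30, 32+15) = 60
r[9] = max(15+45, 8+45, 32+15) = 60
r[10] = max(15+60, 8+45, 32+30) = 75
r[11] = max(15+60, 8+60, 32+30, 41+0) = 75
r[12] = max(15+75, 8+60, 32+45, 41+0) = 90
r[13] = max(15+75, 8+75, 32+45, 41+15, 73+0) = 90
r[14] = max(15+90, 8+75, 32+60, 41+15, 73+0) = 105
One optimal cutting: 2 + 2 + 2 + 2 + 2 + 2 + 2 → $105.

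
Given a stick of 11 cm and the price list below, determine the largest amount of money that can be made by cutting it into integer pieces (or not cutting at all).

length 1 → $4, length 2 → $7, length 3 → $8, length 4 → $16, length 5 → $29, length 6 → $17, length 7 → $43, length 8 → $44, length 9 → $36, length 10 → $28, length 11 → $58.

Let v[k] be the best obtainable value from length k. For each k, try every first piece i and keep the best of price[i] + v[k−i].
v[1] = 4
v[2] = max(4+4, 7+0) = 8
v[3] = max(4+8, 7+4, 8+0) = 12
v[4] = max(4+12, 7+8, 8+4, 16+0) = 16
v[5] = max(4+16, 7+12, 8+8, 16+4, 29+0) = 29
v[6] = max(4+29, 7+16, 8+12, 16+8, 29+4, 17+0) = 33
v[7] = max(4+33, 7+29, 8+16, …, 17+4, 43+0) = 43
v[8] = max(4+43, 7+33, 8+29, …, 43+4, 44+0) = 47
v[9] = max(4+47, 7+43, 8+33, …, 44+4, 36+0) = 51
v[10] = max(4+51, 7+47, 8+43, …, 36+4, 28+0) = 58
v[11] = max(4+58, 7+51, 8+47, …, 28+4, 58+0) = 62
One optimal cutting: 5 + 5 + 1 → $29 + $29 + $4 = $62.

62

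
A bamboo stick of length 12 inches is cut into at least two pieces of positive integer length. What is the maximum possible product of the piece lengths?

81

Fill f[k] for k=2..12: at each k try every first piece i and multiply by the better of (k−i) uncut or f[k−i].
f[2] = 1×max(1,0) = 1×1 = 1
f[3] = max(1×2, 2×1) = 2
f[4] = max(1×3, 2×2, 3×1) = 4
f[5] = max(1×4, 2×3, 3×2, 4×1) = 6
f[6] = max(1×6, 2×4, 3×3, 4×2, 5×1) = 9
f[7] = max(1×9, 2×6, 3×4, 4×3, 5×2, 6×1) = 12
f[8] = max(1×12, 2×9, 3×6, …, 6×2, 7×1) = 18
f[9] = max(1×18, 2×12, 3×9, …, 7×2, 8×1) = 27
f[10] = max(1×27, 2×18, 3×12, …, 8×2, 9×1) = 36
f[11] = max(1×36, 2×27, 3×18, …, 9×2, 10×1) = 54
f[12] = max(1×54, 2×36, 3×27, …, 10×2, 11×1) = 81
One optimal split: 3 + 3 + 3 + 3; product 3×3×3×3 = 81.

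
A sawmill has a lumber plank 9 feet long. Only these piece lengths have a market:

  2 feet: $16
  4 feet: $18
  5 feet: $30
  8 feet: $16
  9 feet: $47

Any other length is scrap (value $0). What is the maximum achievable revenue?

64

Build r[k] bottom-up: r[k] = max over allowed piece i of (p[i] + r[k−i]).
r[1] = 0
r[2] = 16
r[3] = 16
r[4] = 32  (first piece 2, then r[2]=16)
r[5] = 32
r[6] = 48  (first piece 2, then r[4]=32)
r[7] = 48
r[8] = 64  (first piece 2, then r[6]=48)
r[9] = 64
One optimal cutting: pieces 2 + 2 + 2 + 2 with 1 foot of scrap → $64.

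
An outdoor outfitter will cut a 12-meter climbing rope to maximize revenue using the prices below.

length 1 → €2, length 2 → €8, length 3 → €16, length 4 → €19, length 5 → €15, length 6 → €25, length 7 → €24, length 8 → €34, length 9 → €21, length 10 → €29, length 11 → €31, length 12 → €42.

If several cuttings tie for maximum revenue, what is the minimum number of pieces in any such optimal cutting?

4

Build r[k] bottom-up: r[k] = max over allowed piece i of (p[i] + r[k−i]).
r[1] = 2
r[2] = 8
r[3] = 16
r[4] = 19
r[5] = 24  (first piece 2, then r[3]=16)
r[6] = 32  (first piece 3, then r[3]=16)
r[7] = 35  (first piece 3, then r[4]=19)
r[8] = 40  (first piece 2, then r[6]=32)
r[9] = 48  (first piece 3, then r[6]=32)
r[10] = 51  (first piece 3, then r[7]=35)
r[11] = 56  (first piece 2, then r[9]=48)
r[12] = 64  (first piece 3, then r[9]=48)
Maximum revenue is €64.
Now minimize piece count subject to staying optimal: for each k, pieces[k] = 1 + min over i with p[i]+r[k−i]=r[k] of pieces[k−i].
pieces[9] = 3
pieces[10] = 3
pieces[11] = 4
pieces[12] = 4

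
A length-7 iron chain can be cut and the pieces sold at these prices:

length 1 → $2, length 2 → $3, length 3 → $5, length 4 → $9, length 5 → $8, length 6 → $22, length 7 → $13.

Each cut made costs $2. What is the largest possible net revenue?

22

Build net[k] bottom-up: net[k] = max over allowed piece i of (p[i] + net[k−i]) − 2 per cut.
net[1] = 2
net[2] = 3
net[3] = 5
net[4] = 9
net[5] = 9  (first piece 1, then net[4]=9)
net[6] = 22
net[7] = 22  (first piece 1, then net[6]=22)
One optimal plan: pieces 6 + 1 (1 cut) → $24 − $2 = $22.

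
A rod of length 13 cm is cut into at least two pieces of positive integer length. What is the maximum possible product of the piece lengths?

Define m[k] = max over 1≤i<k of i · max(k−i, m[k−i]); the inner max lets the remainder stay uncut if that's better.
m[2] = 1×max(1,0) = 1×1 = 1
m[3] = 1×max(2,1) = 1×2 = 2
m[4] = 2×max(2,1) = 2×2 = 4
m[5] = 2×max(3,2) = 2×3 = 6
m[6] = 3×max(3,2) = 3×3 = 9
m[7] = 2×max(5,6) = 2×6 = 12
m[8] = 2×max(6,9) = 2×9 = 18
m[9] = 3×max(6,9) = 3×9 = 27
m[10] = 2×max(8,18) = 2×18 = 36
m[11] = 2×max(9,27) = 2×27 = 54
m[12] = 3×max(9,27) = 3×27 = 81
m[13] = 2×max(11,54) = 2×54 = 108
One optimal split: 3 + 3 + 3 + 2 + 2; product 3×3×3×2×2 = 108.

108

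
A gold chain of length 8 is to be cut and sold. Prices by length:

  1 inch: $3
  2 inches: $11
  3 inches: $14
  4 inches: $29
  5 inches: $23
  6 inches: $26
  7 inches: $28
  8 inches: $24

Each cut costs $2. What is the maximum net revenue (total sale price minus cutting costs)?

56

Let r[k] be the best obtainable value from length k. For each k, try every first piece i and keep the best of price[i] + r[k−i] minus the 2 cut fee when i<k.
r[1] = 3
r[2] = 11
r[3] = 14
r[4] = 29
r[5] = 30  (first piece 1, then r[4]=29)
r[6] = 38  (first piece 2, then r[4]=29)
r[7] = 41  (first piece 3, then r[4]=29)
r[8] = 56  (first piece 4, then r[4]=29)
One optimal plan: pieces 4 + 4 (1 cut) → $58 − $2 = $56.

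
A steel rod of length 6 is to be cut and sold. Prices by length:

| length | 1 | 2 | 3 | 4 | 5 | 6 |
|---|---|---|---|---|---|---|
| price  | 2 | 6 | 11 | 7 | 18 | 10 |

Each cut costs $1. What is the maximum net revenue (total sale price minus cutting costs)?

21

Let net[k] be the best obtainable value from length k. For each k, try every first piece i and keep the best of price[i] + net[k−i] minus the 1 cut fee when i<k.
net[1] = 2
net[2] = max(2+2-1, 6+0) = 6
net[3] = max(2+6-1, 6+2-1, 11+0) = 11
net[4] = max(2+11-1, 6+6-1, 11+2-1, 7+0) = 12
net[5] = max(2+12-1, 6+11-1, 11+6-1, 7+2-1, 18+0) = 18
net[6] = max(2+18-1, 6+12-1, 11+11-1, 7+6-1, 18+2-1, 10+0) = 21
One optimal plan: pieces 3 + 3 (1 cut) → $22 − $1 = $21.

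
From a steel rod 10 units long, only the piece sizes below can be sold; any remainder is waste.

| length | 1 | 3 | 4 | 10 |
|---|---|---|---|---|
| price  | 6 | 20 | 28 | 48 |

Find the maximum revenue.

68

Let r[k] be the best obtainable value from length k. For each k, try every first piece i and keep the best of price[i] + r[k−i].
r[1] = 6
r[2] = 12  (first piece 1, then r[1]=6)
r[3] = max(6+12, 20+0) = 20
r[4] = max(6+20, 20+6, 28+0) = 28
r[5] = max(6+28, 20+12, 28+6) = 34
r[6] = max(6+34, 20+20, 28+12) = 40
r[7] = max(6+40, 20+28, 28+20) = 48
r[8] = max(6+48, 20+34, 28+28) = 56
r[9] = max(6+56, 20+40, 28+34) = 62
r[10] = max(6+62, 20+48, 28+40, 48+0) = 68
One optimal cutting: 4 + 4 + 1 + 1 → $68.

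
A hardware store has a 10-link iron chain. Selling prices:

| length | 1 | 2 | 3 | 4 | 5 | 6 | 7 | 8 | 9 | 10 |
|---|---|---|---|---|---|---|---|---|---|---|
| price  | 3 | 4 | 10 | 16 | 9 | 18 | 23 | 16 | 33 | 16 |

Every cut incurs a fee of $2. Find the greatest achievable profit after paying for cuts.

34

Consider every possible first cut. r[k] is the best of p[i]+r[k−i] over all sellable i≤k, charging 2 whenever i<k.
r[1] = 3
r[2] = max(3+3-2, 4+0) = 4
r[3] = max(3+4-2, 4+3-2, 10+0) = 10
r[4] = max(3+10-2, 4+4-2, 10+3-2, 16+0) = 16
r[5] = max(3+16-2, 4+10-2, 10+4-2, 16+3-2, 9+0) = 17
r[6] = max(3+17-2, 4+16-2, 10+10-2, 16+4-2, 9+3-2, 18+0) = 18
r[7] = max(3+18-2, 4+17-2, 10+16-2, …, 18+3-2, 23+0) = 24
r[8] = max(3+24-2, 4+18-2, 10+17-2, …, 23+3-2, 16+0) = 30
r[9] = max(3+30-2, 4+24-2, 10+18-2, …, 16+3-2, 33+0) = 33
r[10] = max(3+33-2, 4+30-2, 10+24-2, …, 33+3-2, 16+0) = 34
One optimal plan: pieces 9 + 1 (1 cut) → $36 − $2 = $34.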